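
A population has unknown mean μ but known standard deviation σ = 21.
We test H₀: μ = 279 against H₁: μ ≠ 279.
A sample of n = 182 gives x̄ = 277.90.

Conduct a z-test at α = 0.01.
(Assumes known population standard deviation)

Answer: z = -0.7067, fail to reject H₀

Derivation:
Standard error: SE = σ/√n = 21/√182 = 1.5566
z-statistic: z = (x̄ - μ₀)/SE = (277.90 - 279)/1.5566 = -0.7067
Critical value: ±2.576
p-value = 0.4798
Decision: fail to reject H₀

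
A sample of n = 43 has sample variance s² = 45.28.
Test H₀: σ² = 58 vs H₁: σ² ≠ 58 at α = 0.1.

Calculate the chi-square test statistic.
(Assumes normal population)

df = n - 1 = 42
χ² = (n-1)s²/σ₀² = 42×45.28/58 = 32.7890
Critical values: χ²_{0.95,42} = 28.144, χ²_{0.05,42} = 58.124
Rejection region: χ² < 28.144 or χ² > 58.124
Decision: fail to reject H₀

Answer: χ² = 32.7890, fail to reject H₀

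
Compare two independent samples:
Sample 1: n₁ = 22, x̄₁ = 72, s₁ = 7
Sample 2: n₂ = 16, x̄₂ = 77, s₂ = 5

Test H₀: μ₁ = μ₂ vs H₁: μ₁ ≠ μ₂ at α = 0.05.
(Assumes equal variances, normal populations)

Answer: t = -2.4368, reject H₀

Derivation:
Pooled variance: s²_p = [21×7² + 15×5²]/(36) = 39.0000
s_p = 6.2450
SE = s_p×√(1/n₁ + 1/n₂) = 6.2450×√(1/22 + 1/16) = 2.0519
t = (x̄₁ - x̄₂)/SE = (72 - 77)/2.0519 = -2.4368
df = 36, t-critical = ±2.028
Decision: reject H₀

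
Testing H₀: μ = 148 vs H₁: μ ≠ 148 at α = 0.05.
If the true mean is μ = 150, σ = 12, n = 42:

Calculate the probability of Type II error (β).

Answer: β ≈ 0.8093

Derivation:
SE = σ/√n = 12/√42 = 1.8516
Critical values: μ₀ ± z_0.025×SE = 148 ± 1.960×1.8516
Acceptance region: (144.3709, 151.6291)
Under H₁ (μ = 150): z_high = (151.6291 - 150)/1.8516 = 0.8798, z_low = (144.3709 - 150)/1.8516 = -3.0401
β = P(not reject | H₁) = Φ(0.8798) - Φ(-3.0401) ≈ 0.8093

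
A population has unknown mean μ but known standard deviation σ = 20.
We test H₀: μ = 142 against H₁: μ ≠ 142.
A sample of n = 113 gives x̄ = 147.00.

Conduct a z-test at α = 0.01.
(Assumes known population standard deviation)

Answer: z = 2.6576, reject H₀

Derivation:
Standard error: SE = σ/√n = 20/√113 = 1.8814
z-statistic: z = (x̄ - μ₀)/SE = (147.00 - 142)/1.8814 = 2.6576
Critical value: ±2.576
p-value = 0.0079
Decision: reject H₀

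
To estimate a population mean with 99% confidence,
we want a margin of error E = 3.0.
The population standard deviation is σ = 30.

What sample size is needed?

z_0.005 = 2.576
n = (z×σ/E)² = (2.576×30/3.0)²
n = 663.5776
Round up: n = 664

Answer: n = 664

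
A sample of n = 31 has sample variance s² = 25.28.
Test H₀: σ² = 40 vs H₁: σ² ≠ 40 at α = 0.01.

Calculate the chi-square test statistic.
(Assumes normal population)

df = n - 1 = 30
χ² = (n-1)s²/σ₀² = 30×25.28/40 = 18.9600
Critical values: χ²_{0.995,30} = 13.787, χ²_{0.005,30} = 53.672
Rejection region: χ² < 13.787 or χ² > 53.672
Decision: fail to reject H₀

Answer: χ² = 18.9600, fail to reject H₀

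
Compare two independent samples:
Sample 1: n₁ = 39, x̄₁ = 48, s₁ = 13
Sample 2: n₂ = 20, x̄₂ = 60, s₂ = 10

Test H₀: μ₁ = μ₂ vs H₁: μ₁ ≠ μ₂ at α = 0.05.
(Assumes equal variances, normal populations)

Pooled variance: s²_p = [38×13² + 19×10²]/(57) = 146.0000
s_p = 12.0830
SE = s_p×√(1/n₁ + 1/n₂) = 12.0830×√(1/39 + 1/20) = 3.3232
t = (x̄₁ - x̄₂)/SE = (48 - 60)/3.3232 = -3.6110
df = 57, t-critical = ±2.002
Decision: reject H₀

Answer: t = -3.6110, reject H₀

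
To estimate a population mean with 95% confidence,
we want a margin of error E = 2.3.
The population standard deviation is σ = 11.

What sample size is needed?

z_0.025 = 1.960
n = (z×σ/E)² = (1.960×11/2.3)²
n = 87.8702
Round up: n = 88

Answer: n = 88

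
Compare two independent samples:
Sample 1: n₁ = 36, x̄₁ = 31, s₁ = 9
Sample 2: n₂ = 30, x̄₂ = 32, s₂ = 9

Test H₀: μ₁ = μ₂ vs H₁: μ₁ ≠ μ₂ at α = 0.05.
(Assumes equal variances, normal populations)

Answer: t = -0.4495, fail to reject H₀

Derivation:
Pooled variance: s²_p = [35×9² + 29×9²]/(64) = 81.0000
s_p = 9.0000
SE = s_p×√(1/n₁ + 1/n₂) = 9.0000×√(1/36 + 1/30) = 2.2249
t = (x̄₁ - x̄₂)/SE = (31 - 32)/2.2249 = -0.4495
df = 64, t-critical = ±1.998
Decision: fail to reject H₀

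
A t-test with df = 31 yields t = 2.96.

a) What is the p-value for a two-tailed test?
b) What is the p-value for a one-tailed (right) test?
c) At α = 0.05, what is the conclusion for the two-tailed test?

Answer: a) 0.0059, b) 0.0029, c) reject H₀

Derivation:
Using t-distribution with df = 31:
a) Two-tailed: p = 2×P(T > 2.96) = 0.0059
b) One-tailed: p = P(T > 2.96) = 0.0029
c) 0.0059 < 0.05, reject H₀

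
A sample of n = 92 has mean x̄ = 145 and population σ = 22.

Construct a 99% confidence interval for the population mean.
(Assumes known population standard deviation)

Confidence level: 99%, α = 0.01
z_0.005 = 2.576
SE = σ/√n = 22/√92 = 2.2937
Margin of error = 2.576 × 2.2937 = 5.9086
CI: x̄ ± margin = 145 ± 5.9086
CI: (139.0914, 150.9086)

Answer: (139.0914, 150.9086)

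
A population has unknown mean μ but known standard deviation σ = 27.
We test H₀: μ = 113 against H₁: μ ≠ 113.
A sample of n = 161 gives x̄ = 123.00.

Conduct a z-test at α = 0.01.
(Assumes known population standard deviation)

Answer: z = 4.6995, reject H₀

Derivation:
Standard error: SE = σ/√n = 27/√161 = 2.1279
z-statistic: z = (x̄ - μ₀)/SE = (123.00 - 113)/2.1279 = 4.6995
Critical value: ±2.576
p-value < 0.0001
Decision: reject H₀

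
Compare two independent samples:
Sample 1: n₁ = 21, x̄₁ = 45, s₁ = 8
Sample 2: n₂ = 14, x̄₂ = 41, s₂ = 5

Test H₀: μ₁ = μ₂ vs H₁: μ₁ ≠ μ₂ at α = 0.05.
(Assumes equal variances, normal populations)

Pooled variance: s²_p = [20×8² + 13×5²]/(33) = 48.6364
s_p = 6.9740
SE = s_p×√(1/n₁ + 1/n₂) = 6.9740×√(1/21 + 1/14) = 2.4063
t = (x̄₁ - x̄₂)/SE = (45 - 41)/2.4063 = 1.6623
df = 33, t-critical = ±2.035
Decision: fail to reject H₀

Answer: t = 1.6623, fail to reject H₀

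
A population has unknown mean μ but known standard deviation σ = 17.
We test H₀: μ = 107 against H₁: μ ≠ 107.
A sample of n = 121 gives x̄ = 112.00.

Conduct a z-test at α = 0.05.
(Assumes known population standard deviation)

Standard error: SE = σ/√n = 17/√121 = 1.5455
z-statistic: z = (x̄ - μ₀)/SE = (112.00 - 107)/1.5455 = 3.2352
Critical value: ±1.960
p-value = 0.0012
Decision: reject H₀

Answer: z = 3.2352, reject H₀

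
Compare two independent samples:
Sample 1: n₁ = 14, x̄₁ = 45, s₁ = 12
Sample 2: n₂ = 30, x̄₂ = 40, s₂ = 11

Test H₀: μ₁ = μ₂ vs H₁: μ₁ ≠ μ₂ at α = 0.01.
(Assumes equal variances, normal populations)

Answer: t = 1.3648, fail to reject H₀

Derivation:
Pooled variance: s²_p = [13×12² + 29×11²]/(42) = 128.1190
s_p = 11.3190
SE = s_p×√(1/n₁ + 1/n₂) = 11.3190×√(1/14 + 1/30) = 3.6636
t = (x̄₁ - x̄₂)/SE = (45 - 40)/3.6636 = 1.3648
df = 42, t-critical = ±2.698
Decision: fail to reject H₀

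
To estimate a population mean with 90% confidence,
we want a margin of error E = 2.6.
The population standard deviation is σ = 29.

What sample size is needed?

Answer: n = 337

Derivation:
z_0.05 = 1.645
n = (z×σ/E)² = (1.645×29/2.6)²
n = 336.6519
Round up: n = 337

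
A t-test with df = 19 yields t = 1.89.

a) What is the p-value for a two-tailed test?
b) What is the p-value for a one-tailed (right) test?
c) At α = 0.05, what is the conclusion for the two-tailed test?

Answer: a) 0.0741, b) 0.0371, c) fail to reject H₀

Derivation:
Using t-distribution with df = 19:
a) Two-tailed: p = 2×P(T > 1.89) = 0.0741
b) One-tailed: p = P(T > 1.89) = 0.0371
c) 0.0741 ≥ 0.05, fail to reject H₀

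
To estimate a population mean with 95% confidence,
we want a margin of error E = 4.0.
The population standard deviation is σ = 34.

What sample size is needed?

z_0.025 = 1.960
n = (z×σ/E)² = (1.960×34/4.0)²
n = 277.5556
Round up: n = 278

Answer: n = 278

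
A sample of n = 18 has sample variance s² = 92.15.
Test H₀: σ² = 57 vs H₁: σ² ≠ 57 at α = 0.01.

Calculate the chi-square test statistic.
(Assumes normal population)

df = n - 1 = 17
χ² = (n-1)s²/σ₀² = 17×92.15/57 = 27.4833
Critical values: χ²_{0.995,17} = 5.697, χ²_{0.005,17} = 35.718
Rejection region: χ² < 5.697 or χ² > 35.718
Decision: fail to reject H₀

Answer: χ² = 27.4833, fail to reject H₀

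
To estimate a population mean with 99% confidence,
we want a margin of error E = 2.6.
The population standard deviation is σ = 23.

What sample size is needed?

z_0.005 = 2.576
n = (z×σ/E)² = (2.576×23/2.6)²
n = 519.2789
Round up: n = 520

Answer: n = 520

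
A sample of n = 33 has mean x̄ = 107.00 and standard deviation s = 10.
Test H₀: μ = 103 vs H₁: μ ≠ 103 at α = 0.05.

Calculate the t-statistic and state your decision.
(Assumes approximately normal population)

df = n - 1 = 32
SE = s/√n = 10/√33 = 1.7408
t = (x̄ - μ₀)/SE = (107.00 - 103)/1.7408 = 2.2978
Critical value: t_{0.025,32} = ±2.037
p-value ≈ 0.0283
Decision: reject H₀

Answer: t = 2.2978, reject H₀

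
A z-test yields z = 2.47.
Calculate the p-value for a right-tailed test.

For z = 2.47:
p = P(Z > 2.47) = 1 - Φ(2.47) = 0.0068

Answer: p-value ≈ 0.0068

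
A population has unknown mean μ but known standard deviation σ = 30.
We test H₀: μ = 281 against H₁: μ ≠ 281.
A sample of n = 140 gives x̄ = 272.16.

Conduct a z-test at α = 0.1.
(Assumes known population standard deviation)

Standard error: SE = σ/√n = 30/√140 = 2.5355
z-statistic: z = (x̄ - μ₀)/SE = (272.16 - 281)/2.5355 = -3.4865
Critical value: ±1.645
p-value = 0.0005
Decision: reject H₀

Answer: z = -3.4865, reject H₀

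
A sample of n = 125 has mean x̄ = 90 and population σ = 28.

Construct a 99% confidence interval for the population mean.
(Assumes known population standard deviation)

Confidence level: 99%, α = 0.01
z_0.005 = 2.576
SE = σ/√n = 28/√125 = 2.5044
Margin of error = 2.576 × 2.5044 = 6.4513
CI: x̄ ± margin = 90 ± 6.4513
CI: (83.5487, 96.4513)

Answer: (83.5487, 96.4513)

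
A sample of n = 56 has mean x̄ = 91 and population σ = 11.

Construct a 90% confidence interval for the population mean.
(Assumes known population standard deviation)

Answer: (88.5820, 93.4180)

Derivation:
Confidence level: 90%, α = 0.1
z_0.05 = 1.645
SE = σ/√n = 11/√56 = 1.4699
Margin of error = 1.645 × 1.4699 = 2.4180
CI: x̄ ± margin = 91 ± 2.4180
CI: (88.5820, 93.4180)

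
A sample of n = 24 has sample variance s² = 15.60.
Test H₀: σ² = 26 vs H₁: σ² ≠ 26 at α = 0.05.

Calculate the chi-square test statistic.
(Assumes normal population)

Answer: χ² = 13.8000, fail to reject H₀

Derivation:
df = n - 1 = 23
χ² = (n-1)s²/σ₀² = 23×15.60/26 = 13.8000
Critical values: χ²_{0.975,23} = 11.689, χ²_{0.025,23} = 38.076
Rejection region: χ² < 11.689 or χ² > 38.076
Decision: fail to reject H₀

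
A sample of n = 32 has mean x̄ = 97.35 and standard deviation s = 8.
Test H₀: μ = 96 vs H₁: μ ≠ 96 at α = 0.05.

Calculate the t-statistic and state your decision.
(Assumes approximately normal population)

Answer: t = 0.9546, fail to reject H₀

Derivation:
df = n - 1 = 31
SE = s/√n = 8/√32 = 1.4142
t = (x̄ - μ₀)/SE = (97.35 - 96)/1.4142 = 0.9546
Critical value: t_{0.025,31} = ±2.040
p-value ≈ 0.3472
Decision: fail to reject H₀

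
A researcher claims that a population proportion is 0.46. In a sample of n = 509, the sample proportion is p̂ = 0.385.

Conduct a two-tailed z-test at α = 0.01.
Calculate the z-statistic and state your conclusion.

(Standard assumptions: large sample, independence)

H₀: p = 0.46, H₁: p ≠ 0.46
Standard error: SE = √(p₀(1-p₀)/n) = √(0.46×0.54/509) = 0.022091
z-statistic: z = (p̂ - p₀)/SE = (0.385 - 0.46)/0.022091 = -3.3950
Critical value: z_0.005 = ±2.576
p-value = 0.0007
Decision: reject H₀ at α = 0.01

Answer: z = -3.3950, reject H₀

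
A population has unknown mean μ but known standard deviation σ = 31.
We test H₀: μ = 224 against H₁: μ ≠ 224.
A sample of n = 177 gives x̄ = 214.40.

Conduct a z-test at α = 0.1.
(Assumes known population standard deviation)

Answer: z = -4.1200, reject H₀

Derivation:
Standard error: SE = σ/√n = 31/√177 = 2.3301
z-statistic: z = (x̄ - μ₀)/SE = (214.40 - 224)/2.3301 = -4.1200
Critical value: ±1.645
p-value < 0.0001
Decision: reject H₀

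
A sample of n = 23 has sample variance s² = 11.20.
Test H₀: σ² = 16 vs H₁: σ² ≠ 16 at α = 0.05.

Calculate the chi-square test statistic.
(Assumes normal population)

Answer: χ² = 15.4000, fail to reject H₀

Derivation:
df = n - 1 = 22
χ² = (n-1)s²/σ₀² = 22×11.20/16 = 15.4000
Critical values: χ²_{0.975,22} = 10.982, χ²_{0.025,22} = 36.781
Rejection region: χ² < 10.982 or χ² > 36.781
Decision: fail to reject H₀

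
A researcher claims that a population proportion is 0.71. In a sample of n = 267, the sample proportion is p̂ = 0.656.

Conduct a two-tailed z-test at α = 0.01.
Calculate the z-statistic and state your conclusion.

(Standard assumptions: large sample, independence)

Answer: z = -1.9445, fail to reject H₀

Derivation:
H₀: p = 0.71, H₁: p ≠ 0.71
Standard error: SE = √(p₀(1-p₀)/n) = √(0.71×0.29/267) = 0.027770
z-statistic: z = (p̂ - p₀)/SE = (0.656 - 0.71)/0.027770 = -1.9445
Critical value: z_0.005 = ±2.576
p-value = 0.0518
Decision: fail to reject H₀ at α = 0.01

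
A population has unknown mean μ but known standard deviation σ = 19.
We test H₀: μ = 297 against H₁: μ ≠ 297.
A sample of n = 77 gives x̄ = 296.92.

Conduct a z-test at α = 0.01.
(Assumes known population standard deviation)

Answer: z = -0.0369, fail to reject H₀

Derivation:
Standard error: SE = σ/√n = 19/√77 = 2.1653
z-statistic: z = (x̄ - μ₀)/SE = (296.92 - 297)/2.1653 = -0.0369
Critical value: ±2.576
p-value = 0.9706
Decision: fail to reject H₀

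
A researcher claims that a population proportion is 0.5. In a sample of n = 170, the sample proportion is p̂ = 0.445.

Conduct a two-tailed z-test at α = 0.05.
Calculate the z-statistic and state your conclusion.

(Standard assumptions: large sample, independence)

H₀: p = 0.5, H₁: p ≠ 0.5
Standard error: SE = √(p₀(1-p₀)/n) = √(0.5×0.5/170) = 0.038348
z-statistic: z = (p̂ - p₀)/SE = (0.445 - 0.5)/0.038348 = -1.4342
Critical value: z_0.025 = ±1.960
p-value = 0.1515
Decision: fail to reject H₀ at α = 0.05

Answer: z = -1.4342, fail to reject H₀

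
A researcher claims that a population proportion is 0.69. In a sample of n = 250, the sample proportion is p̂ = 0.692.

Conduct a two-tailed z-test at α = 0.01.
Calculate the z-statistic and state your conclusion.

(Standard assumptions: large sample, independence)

Answer: z = 0.0684, fail to reject H₀

Derivation:
H₀: p = 0.69, H₁: p ≠ 0.69
Standard error: SE = √(p₀(1-p₀)/n) = √(0.69×0.31/250) = 0.029251
z-statistic: z = (p̂ - p₀)/SE = (0.692 - 0.69)/0.029251 = 0.0684
Critical value: z_0.005 = ±2.576
p-value = 0.9455
Decision: fail to reject H₀ at α = 0.01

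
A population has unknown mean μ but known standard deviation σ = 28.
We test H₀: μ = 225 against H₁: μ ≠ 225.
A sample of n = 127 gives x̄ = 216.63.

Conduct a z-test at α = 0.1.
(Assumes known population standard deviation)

Answer: z = -3.3688, reject H₀

Derivation:
Standard error: SE = σ/√n = 28/√127 = 2.4846
z-statistic: z = (x̄ - μ₀)/SE = (216.63 - 225)/2.4846 = -3.3688
Critical value: ±1.645
p-value = 0.0008
Decision: reject H₀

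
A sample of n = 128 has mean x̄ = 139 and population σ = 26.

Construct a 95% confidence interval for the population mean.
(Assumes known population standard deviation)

Confidence level: 95%, α = 0.05
z_0.025 = 1.960
SE = σ/√n = 26/√128 = 2.2981
Margin of error = 1.960 × 2.2981 = 4.5043
CI: x̄ ± margin = 139 ± 4.5043
CI: (134.4957, 143.5043)

Answer: (134.4957, 143.5043)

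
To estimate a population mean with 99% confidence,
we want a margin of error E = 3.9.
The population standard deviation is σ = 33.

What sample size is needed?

z_0.005 = 2.576
n = (z×σ/E)² = (2.576×33/3.9)²
n = 475.1059
Round up: n = 476

Answer: n = 476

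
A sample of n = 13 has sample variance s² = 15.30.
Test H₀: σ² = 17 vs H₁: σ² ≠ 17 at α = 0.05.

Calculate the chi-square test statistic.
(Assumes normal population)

df = n - 1 = 12
χ² = (n-1)s²/σ₀² = 12×15.30/17 = 10.8000
Critical values: χ²_{0.975,12} = 4.404, χ²_{0.025,12} = 23.337
Rejection region: χ² < 4.404 or χ² > 23.337
Decision: fail to reject H₀

Answer: χ² = 10.8000, fail to reject H₀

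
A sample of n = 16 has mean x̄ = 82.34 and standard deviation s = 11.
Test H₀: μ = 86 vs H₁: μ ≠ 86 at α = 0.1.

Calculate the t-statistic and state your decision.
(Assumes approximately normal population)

Answer: t = -1.3309, fail to reject H₀

Derivation:
df = n - 1 = 15
SE = s/√n = 11/√16 = 2.7500
t = (x̄ - μ₀)/SE = (82.34 - 86)/2.7500 = -1.3309
Critical value: t_{0.05,15} = ±1.753
p-value ≈ 0.2031
Decision: fail to reject H₀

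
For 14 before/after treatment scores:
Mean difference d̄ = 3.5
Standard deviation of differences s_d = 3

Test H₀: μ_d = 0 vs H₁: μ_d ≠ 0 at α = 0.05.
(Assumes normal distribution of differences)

Answer: t = 4.3652, reject H₀

Derivation:
df = n - 1 = 13
SE = s_d/√n = 3/√14 = 0.8018
t = d̄/SE = 3.5/0.8018 = 4.3652
Critical value: t_{0.025,13} = ±2.160
p-value ≈ 0.0008
Decision: reject H₀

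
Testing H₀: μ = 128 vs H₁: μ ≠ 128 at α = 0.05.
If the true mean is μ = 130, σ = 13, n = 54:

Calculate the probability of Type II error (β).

Answer: β ≈ 0.7956

Derivation:
SE = σ/√n = 13/√54 = 1.7691
Critical values: μ₀ ± z_0.025×SE = 128 ± 1.960×1.7691
Acceptance region: (124.5326, 131.4674)
Under H₁ (μ = 130): z_high = (131.4674 - 130)/1.7691 = 0.8295, z_low = (124.5326 - 130)/1.7691 = -3.0905
β = P(not reject | H₁) = Φ(0.8295) - Φ(-3.0905) ≈ 0.7956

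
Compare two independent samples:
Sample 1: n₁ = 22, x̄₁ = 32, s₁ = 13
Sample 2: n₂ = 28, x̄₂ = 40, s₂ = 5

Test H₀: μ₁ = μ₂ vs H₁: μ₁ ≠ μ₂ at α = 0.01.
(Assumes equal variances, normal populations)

Pooled variance: s²_p = [21×13² + 27×5²]/(48) = 88.0000
s_p = 9.3808
SE = s_p×√(1/n₁ + 1/n₂) = 9.3808×√(1/22 + 1/28) = 2.6726
t = (x̄₁ - x̄₂)/SE = (32 - 40)/2.6726 = -2.9933
df = 48, t-critical = ±2.682
Decision: reject H₀

Answer: t = -2.9933, reject H₀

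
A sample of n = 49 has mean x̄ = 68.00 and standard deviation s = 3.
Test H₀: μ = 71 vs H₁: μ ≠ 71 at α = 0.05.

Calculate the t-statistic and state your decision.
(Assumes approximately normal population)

df = n - 1 = 48
SE = s/√n = 3/√49 = 0.4286
t = (x̄ - μ₀)/SE = (68.00 - 71)/0.4286 = -6.9995
Critical value: t_{0.025,48} = ±2.011
p-value < 0.0001
Decision: reject H₀

Answer: t = -6.9995, reject H₀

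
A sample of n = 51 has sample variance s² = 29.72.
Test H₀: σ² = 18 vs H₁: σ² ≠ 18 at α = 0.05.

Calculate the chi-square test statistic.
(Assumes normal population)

df = n - 1 = 50
χ² = (n-1)s²/σ₀² = 50×29.72/18 = 82.5556
Critical values: χ²_{0.975,50} = 32.357, χ²_{0.025,50} = 71.420
Rejection region: χ² < 32.357 or χ² > 71.420
Decision: reject H₀

Answer: χ² = 82.5556, reject H₀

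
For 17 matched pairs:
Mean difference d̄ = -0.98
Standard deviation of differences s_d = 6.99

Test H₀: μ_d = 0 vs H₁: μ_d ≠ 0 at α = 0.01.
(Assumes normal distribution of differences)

Answer: t = -0.5781, fail to reject H₀

Derivation:
df = n - 1 = 16
SE = s_d/√n = 6.99/√17 = 1.6953
t = d̄/SE = -0.98/1.6953 = -0.5781
Critical value: t_{0.005,16} = ±2.921
p-value ≈ 0.5712
Decision: fail to reject H₀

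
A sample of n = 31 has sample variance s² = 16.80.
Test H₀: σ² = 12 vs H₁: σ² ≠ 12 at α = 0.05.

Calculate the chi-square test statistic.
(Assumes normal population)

df = n - 1 = 30
χ² = (n-1)s²/σ₀² = 30×16.80/12 = 42.0000
Critical values: χ²_{0.975,30} = 16.791, χ²_{0.025,30} = 46.979
Rejection region: χ² < 16.791 or χ² > 46.979
Decision: fail to reject H₀

Answer: χ² = 42.0000, fail to reject H₀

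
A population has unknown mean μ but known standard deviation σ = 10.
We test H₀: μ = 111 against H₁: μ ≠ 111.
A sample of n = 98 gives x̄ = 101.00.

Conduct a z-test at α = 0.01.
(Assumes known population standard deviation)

Standard error: SE = σ/√n = 10/√98 = 1.0102
z-statistic: z = (x̄ - μ₀)/SE = (101.00 - 111)/1.0102 = -9.8990
Critical value: ±2.576
p-value < 0.0001
Decision: reject H₀

Answer: z = -9.8990, reject H₀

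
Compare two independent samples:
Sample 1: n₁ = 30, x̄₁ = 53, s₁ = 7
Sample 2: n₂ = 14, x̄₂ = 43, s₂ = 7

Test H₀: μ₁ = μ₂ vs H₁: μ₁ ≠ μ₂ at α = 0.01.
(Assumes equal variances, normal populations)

Answer: t = 4.4136, reject H₀

Derivation:
Pooled variance: s²_p = [29×7² + 13×7²]/(42) = 49.0000
s_p = 7.0000
SE = s_p×√(1/n₁ + 1/n₂) = 7.0000×√(1/30 + 1/14) = 2.2657
t = (x̄₁ - x̄₂)/SE = (53 - 43)/2.2657 = 4.4136
df = 42, t-critical = ±2.698
Decision: reject H₀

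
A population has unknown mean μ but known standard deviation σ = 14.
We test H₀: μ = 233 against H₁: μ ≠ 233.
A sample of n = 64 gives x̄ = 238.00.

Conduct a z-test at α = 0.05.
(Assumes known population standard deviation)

Standard error: SE = σ/√n = 14/√64 = 1.7500
z-statistic: z = (x̄ - μ₀)/SE = (238.00 - 233)/1.7500 = 2.8571
Critical value: ±1.960
p-value = 0.0043
Decision: reject H₀

Answer: z = 2.8571, reject H₀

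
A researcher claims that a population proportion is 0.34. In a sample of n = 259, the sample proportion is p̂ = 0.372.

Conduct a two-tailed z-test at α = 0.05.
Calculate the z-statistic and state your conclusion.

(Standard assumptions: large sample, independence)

H₀: p = 0.34, H₁: p ≠ 0.34
Standard error: SE = √(p₀(1-p₀)/n) = √(0.34×0.66/259) = 0.029435
z-statistic: z = (p̂ - p₀)/SE = (0.372 - 0.34)/0.029435 = 1.0871
Critical value: z_0.025 = ±1.960
p-value = 0.2770
Decision: fail to reject H₀ at α = 0.05

Answer: z = 1.0871, fail to reject H₀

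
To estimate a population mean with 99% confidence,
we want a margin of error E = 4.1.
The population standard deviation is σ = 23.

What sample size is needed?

z_0.005 = 2.576
n = (z×σ/E)² = (2.576×23/4.1)²
n = 208.8236
Round up: n = 209

Answer: n = 209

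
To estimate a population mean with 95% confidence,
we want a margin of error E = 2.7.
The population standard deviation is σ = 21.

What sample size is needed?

z_0.025 = 1.960
n = (z×σ/E)² = (1.960×21/2.7)²
n = 232.3931
Round up: n = 233

Answer: n = 233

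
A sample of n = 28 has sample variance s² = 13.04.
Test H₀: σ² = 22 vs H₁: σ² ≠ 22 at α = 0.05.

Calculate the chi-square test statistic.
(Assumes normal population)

Answer: χ² = 16.0036, fail to reject H₀

Derivation:
df = n - 1 = 27
χ² = (n-1)s²/σ₀² = 27×13.04/22 = 16.0036
Critical values: χ²_{0.975,27} = 14.573, χ²_{0.025,27} = 43.195
Rejection region: χ² < 14.573 or χ² > 43.195
Decision: fail to reject H₀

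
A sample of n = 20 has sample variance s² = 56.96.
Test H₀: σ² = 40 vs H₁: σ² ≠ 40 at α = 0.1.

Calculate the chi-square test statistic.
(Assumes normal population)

Answer: χ² = 27.0560, fail to reject H₀

Derivation:
df = n - 1 = 19
χ² = (n-1)s²/σ₀² = 19×56.96/40 = 27.0560
Critical values: χ²_{0.95,19} = 10.117, χ²_{0.05,19} = 30.144
Rejection region: χ² < 10.117 or χ² > 30.144
Decision: fail to reject H₀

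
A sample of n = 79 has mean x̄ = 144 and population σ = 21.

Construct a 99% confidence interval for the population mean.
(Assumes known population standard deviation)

Confidence level: 99%, α = 0.01
z_0.005 = 2.576
SE = σ/√n = 21/√79 = 2.3627
Margin of error = 2.576 × 2.3627 = 6.0863
CI: x̄ ± margin = 144 ± 6.0863
CI: (137.9137, 150.0863)

Answer: (137.9137, 150.0863)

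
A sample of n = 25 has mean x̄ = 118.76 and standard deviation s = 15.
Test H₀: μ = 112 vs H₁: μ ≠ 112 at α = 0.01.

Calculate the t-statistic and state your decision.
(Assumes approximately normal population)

Answer: t = 2.2533, fail to reject H₀

Derivation:
df = n - 1 = 24
SE = s/√n = 15/√25 = 3.0000
t = (x̄ - μ₀)/SE = (118.76 - 112)/3.0000 = 2.2533
Critical value: t_{0.005,24} = ±2.797
p-value ≈ 0.0337
Decision: fail to reject H₀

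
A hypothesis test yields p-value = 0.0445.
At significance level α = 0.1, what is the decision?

Compare p-value to α:
0.0445 < 0.1
Decision: reject H₀

Answer: reject H₀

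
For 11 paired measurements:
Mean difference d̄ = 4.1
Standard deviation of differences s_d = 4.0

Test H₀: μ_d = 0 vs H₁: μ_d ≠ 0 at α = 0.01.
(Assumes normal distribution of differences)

df = n - 1 = 10
SE = s_d/√n = 4.0/√11 = 1.2060
t = d̄/SE = 4.1/1.2060 = 3.3997
Critical value: t_{0.005,10} = ±3.169
p-value ≈ 0.0068
Decision: reject H₀

Answer: t = 3.3997, reject H₀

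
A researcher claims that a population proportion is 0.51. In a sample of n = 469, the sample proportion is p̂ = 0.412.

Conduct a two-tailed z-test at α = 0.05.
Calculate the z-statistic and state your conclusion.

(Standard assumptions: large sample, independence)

Answer: z = -4.2455, reject H₀

Derivation:
H₀: p = 0.51, H₁: p ≠ 0.51
Standard error: SE = √(p₀(1-p₀)/n) = √(0.51×0.49/469) = 0.023083
z-statistic: z = (p̂ - p₀)/SE = (0.412 - 0.51)/0.023083 = -4.2455
Critical value: z_0.025 = ±1.960
p-value < 0.0001
Decision: reject H₀ at α = 0.05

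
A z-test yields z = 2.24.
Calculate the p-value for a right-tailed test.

For z = 2.24:
p = P(Z > 2.24) = 1 - Φ(2.24) = 0.0125

Answer: p-value ≈ 0.0125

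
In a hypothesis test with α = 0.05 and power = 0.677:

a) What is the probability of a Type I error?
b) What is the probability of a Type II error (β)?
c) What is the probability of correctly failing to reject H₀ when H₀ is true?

a) Type I error probability = α = 0.05
b) Power = P(reject H₀ | H₁ true) = 1 - β = 0.677, so Type II error probability = β = 1 - Power = 0.323
c) P(fail to reject H₀ | H₀ true) = 1 - α = 0.95

Answer: a) 0.05, b) 0.323, c) 0.95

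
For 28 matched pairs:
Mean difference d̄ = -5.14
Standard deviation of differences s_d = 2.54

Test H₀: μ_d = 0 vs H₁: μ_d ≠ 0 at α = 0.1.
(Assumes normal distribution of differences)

df = n - 1 = 27
SE = s_d/√n = 2.54/√28 = 0.4800
t = d̄/SE = -5.14/0.4800 = -10.7083
Critical value: t_{0.05,27} = ±1.703
p-value < 0.0001
Decision: reject H₀

Answer: t = -10.7083, reject H₀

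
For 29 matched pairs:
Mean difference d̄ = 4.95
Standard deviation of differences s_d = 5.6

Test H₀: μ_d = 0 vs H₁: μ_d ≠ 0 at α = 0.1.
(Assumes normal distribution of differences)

Answer: t = 4.7601, reject H₀

Derivation:
df = n - 1 = 28
SE = s_d/√n = 5.6/√29 = 1.0399
t = d̄/SE = 4.95/1.0399 = 4.7601
Critical value: t_{0.05,28} = ±1.701
p-value ≈ 0.0001
Decision: reject H₀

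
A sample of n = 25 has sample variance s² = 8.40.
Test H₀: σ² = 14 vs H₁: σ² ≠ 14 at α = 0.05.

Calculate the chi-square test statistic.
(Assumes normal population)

Answer: χ² = 14.4000, fail to reject H₀

Derivation:
df = n - 1 = 24
χ² = (n-1)s²/σ₀² = 24×8.40/14 = 14.4000
Critical values: χ²_{0.975,24} = 12.401, χ²_{0.025,24} = 39.364
Rejection region: χ² < 12.401 or χ² > 39.364
Decision: fail to reject H₀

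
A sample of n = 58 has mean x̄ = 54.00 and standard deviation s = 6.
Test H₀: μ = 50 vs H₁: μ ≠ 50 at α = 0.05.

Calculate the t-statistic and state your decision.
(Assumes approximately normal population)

Answer: t = 5.0774, reject H₀

Derivation:
df = n - 1 = 57
SE = s/√n = 6/√58 = 0.7878
t = (x̄ - μ₀)/SE = (54.00 - 50)/0.7878 = 5.0774
Critical value: t_{0.025,57} = ±2.002
p-value < 0.0001
Decision: reject H₀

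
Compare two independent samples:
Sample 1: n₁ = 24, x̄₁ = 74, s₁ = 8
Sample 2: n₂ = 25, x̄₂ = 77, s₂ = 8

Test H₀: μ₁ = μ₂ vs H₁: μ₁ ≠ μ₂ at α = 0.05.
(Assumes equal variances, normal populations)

Answer: t = -1.3122, fail to reject H₀

Derivation:
Pooled variance: s²_p = [23×8² + 24×8²]/(47) = 64.0000
s_p = 8.0000
SE = s_p×√(1/n₁ + 1/n₂) = 8.0000×√(1/24 + 1/25) = 2.2862
t = (x̄₁ - x̄₂)/SE = (74 - 77)/2.2862 = -1.3122
df = 47, t-critical = ±2.012
Decision: fail to reject H₀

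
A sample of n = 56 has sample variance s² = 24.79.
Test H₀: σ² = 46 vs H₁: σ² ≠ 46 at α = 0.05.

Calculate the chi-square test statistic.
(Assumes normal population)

Answer: χ² = 29.6402, reject H₀

Derivation:
df = n - 1 = 55
χ² = (n-1)s²/σ₀² = 55×24.79/46 = 29.6402
Critical values: χ²_{0.975,55} = 36.398, χ²_{0.025,55} = 77.380
Rejection region: χ² < 36.398 or χ² > 77.380
Decision: reject H₀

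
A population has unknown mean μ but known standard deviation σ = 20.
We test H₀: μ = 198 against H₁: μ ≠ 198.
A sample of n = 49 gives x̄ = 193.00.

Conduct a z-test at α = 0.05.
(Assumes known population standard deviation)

Answer: z = -1.7500, fail to reject H₀

Derivation:
Standard error: SE = σ/√n = 20/√49 = 2.8571
z-statistic: z = (x̄ - μ₀)/SE = (193.00 - 198)/2.8571 = -1.7500
Critical value: ±1.960
p-value = 0.0801
Decision: fail to reject H₀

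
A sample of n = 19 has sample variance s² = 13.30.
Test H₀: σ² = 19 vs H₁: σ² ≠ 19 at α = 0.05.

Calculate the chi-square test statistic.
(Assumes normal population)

df = n - 1 = 18
χ² = (n-1)s²/σ₀² = 18×13.30/19 = 12.6000
Critical values: χ²_{0.975,18} = 8.231, χ²_{0.025,18} = 31.526
Rejection region: χ² < 8.231 or χ² > 31.526
Decision: fail to reject H₀

Answer: χ² = 12.6000, fail to reject H₀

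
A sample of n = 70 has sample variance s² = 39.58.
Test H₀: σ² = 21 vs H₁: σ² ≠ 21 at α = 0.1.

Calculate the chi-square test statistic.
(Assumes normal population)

df = n - 1 = 69
χ² = (n-1)s²/σ₀² = 69×39.58/21 = 130.0486
Critical values: χ²_{0.95,69} = 50.879, χ²_{0.05,69} = 89.391
Rejection region: χ² < 50.879 or χ² > 89.391
Decision: reject H₀

Answer: χ² = 130.0486, reject H₀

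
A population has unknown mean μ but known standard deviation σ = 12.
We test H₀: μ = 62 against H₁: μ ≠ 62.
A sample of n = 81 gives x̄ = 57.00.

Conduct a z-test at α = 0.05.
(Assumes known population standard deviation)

Answer: z = -3.7501, reject H₀

Derivation:
Standard error: SE = σ/√n = 12/√81 = 1.3333
z-statistic: z = (x̄ - μ₀)/SE = (57.00 - 62)/1.3333 = -3.7501
Critical value: ±1.960
p-value = 0.0002
Decision: reject H₀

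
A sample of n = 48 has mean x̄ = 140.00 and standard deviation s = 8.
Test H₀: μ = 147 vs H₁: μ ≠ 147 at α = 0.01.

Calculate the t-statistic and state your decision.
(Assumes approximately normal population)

df = n - 1 = 47
SE = s/√n = 8/√48 = 1.1547
t = (x̄ - μ₀)/SE = (140.00 - 147)/1.1547 = -6.0622
Critical value: t_{0.005,47} = ±2.685
p-value < 0.0001
Decision: reject H₀

Answer: t = -6.0622, reject H₀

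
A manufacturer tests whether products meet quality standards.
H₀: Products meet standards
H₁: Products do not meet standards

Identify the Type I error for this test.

Answer: Rejecting good products that actually meet standards

Derivation:
Type I error: rejecting H₀ when it is actually true (false positive).
Type II error: failing to reject H₀ when H₁ is actually true (false negative).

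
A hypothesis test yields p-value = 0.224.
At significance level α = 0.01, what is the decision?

Compare p-value to α:
0.224 ≥ 0.01
Decision: fail to reject H₀

Answer: fail to reject H₀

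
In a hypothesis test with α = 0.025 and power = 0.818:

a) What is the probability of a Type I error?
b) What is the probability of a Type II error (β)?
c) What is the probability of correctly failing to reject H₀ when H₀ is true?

Answer: a) 0.025, b) 0.182, c) 0.975

Derivation:
a) Type I error probability = α = 0.025
b) Power = P(reject H₀ | H₁ true) = 1 - β = 0.818, so Type II error probability = β = 1 - Power = 0.182
c) P(fail to reject H₀ | H₀ true) = 1 - α = 0.975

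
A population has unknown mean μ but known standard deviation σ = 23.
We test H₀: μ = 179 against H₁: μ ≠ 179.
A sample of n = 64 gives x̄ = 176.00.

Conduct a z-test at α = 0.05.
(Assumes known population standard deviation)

Answer: z = -1.0435, fail to reject H₀

Derivation:
Standard error: SE = σ/√n = 23/√64 = 2.8750
z-statistic: z = (x̄ - μ₀)/SE = (176.00 - 179)/2.8750 = -1.0435
Critical value: ±1.960
p-value = 0.2967
Decision: fail to reject H₀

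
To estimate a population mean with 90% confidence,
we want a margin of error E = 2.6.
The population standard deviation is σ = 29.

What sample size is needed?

z_0.05 = 1.645
n = (z×σ/E)² = (1.645×29/2.6)²
n = 336.6519
Round up: n = 337

Answer: n = 337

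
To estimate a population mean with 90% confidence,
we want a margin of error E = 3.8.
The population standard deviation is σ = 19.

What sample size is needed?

z_0.05 = 1.645
n = (z×σ/E)² = (1.645×19/3.8)²
n = 67.6506
Round up: n = 68

Answer: n = 68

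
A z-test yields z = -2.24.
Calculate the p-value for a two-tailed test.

For z = -2.24:
p = 2×P(Z > |-2.24|) = 2×(1 - Φ(2.24)) = 0.0251

Answer: p-value ≈ 0.0251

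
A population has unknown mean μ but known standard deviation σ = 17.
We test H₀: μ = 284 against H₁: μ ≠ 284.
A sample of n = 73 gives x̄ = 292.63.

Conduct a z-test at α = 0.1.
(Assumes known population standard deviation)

Answer: z = 4.3373, reject H₀

Derivation:
Standard error: SE = σ/√n = 17/√73 = 1.9897
z-statistic: z = (x̄ - μ₀)/SE = (292.63 - 284)/1.9897 = 4.3373
Critical value: ±1.645
p-value < 0.0001
Decision: reject H₀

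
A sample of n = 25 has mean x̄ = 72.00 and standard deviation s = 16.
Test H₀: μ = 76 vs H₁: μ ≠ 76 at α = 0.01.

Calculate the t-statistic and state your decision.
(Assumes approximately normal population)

df = n - 1 = 24
SE = s/√n = 16/√25 = 3.2000
t = (x̄ - μ₀)/SE = (72.00 - 76)/3.2000 = -1.2500
Critical value: t_{0.005,24} = ±2.797
p-value ≈ 0.2234
Decision: fail to reject H₀

Answer: t = -1.2500, fail to reject H₀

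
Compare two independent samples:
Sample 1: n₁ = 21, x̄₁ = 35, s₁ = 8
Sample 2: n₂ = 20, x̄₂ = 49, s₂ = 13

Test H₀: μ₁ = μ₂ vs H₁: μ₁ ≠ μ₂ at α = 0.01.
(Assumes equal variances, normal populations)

Pooled variance: s²_p = [20×8² + 19×13²]/(39) = 115.1538
s_p = 10.7310
SE = s_p×√(1/n₁ + 1/n₂) = 10.7310×√(1/21 + 1/20) = 3.3528
t = (x̄₁ - x̄₂)/SE = (35 - 49)/3.3528 = -4.1756
df = 39, t-critical = ±2.708
Decision: reject H₀

Answer: t = -4.1756, reject H₀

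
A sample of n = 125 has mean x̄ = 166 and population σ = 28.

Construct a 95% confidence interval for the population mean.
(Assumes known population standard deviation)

Answer: (161.0914, 170.9086)

Derivation:
Confidence level: 95%, α = 0.05
z_0.025 = 1.960
SE = σ/√n = 28/√125 = 2.5044
Margin of error = 1.960 × 2.5044 = 4.9086
CI: x̄ ± margin = 166 ± 4.9086
CI: (161.0914, 170.9086)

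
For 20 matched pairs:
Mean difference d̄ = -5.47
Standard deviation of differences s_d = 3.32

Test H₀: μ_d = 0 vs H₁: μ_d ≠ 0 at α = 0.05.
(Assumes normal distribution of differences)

Answer: t = -7.3680, reject H₀

Derivation:
df = n - 1 = 19
SE = s_d/√n = 3.32/√20 = 0.7424
t = d̄/SE = -5.47/0.7424 = -7.3680
Critical value: t_{0.025,19} = ±2.093
p-value < 0.0001
Decision: reject H₀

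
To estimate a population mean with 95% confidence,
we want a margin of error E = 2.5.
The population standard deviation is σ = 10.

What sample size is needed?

Answer: n = 62

Derivation:
z_0.025 = 1.960
n = (z×σ/E)² = (1.960×10/2.5)²
n = 61.4656
Round up: n = 62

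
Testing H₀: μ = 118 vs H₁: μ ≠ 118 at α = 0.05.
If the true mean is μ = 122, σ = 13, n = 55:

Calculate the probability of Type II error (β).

Answer: β ≈ 0.3738

Derivation:
SE = σ/√n = 13/√55 = 1.7529
Critical values: μ₀ ± z_0.025×SE = 118 ± 1.960×1.7529
Acceptance region: (114.5643, 121.4357)
Under H₁ (μ = 122): z_high = (121.4357 - 122)/1.7529 = -0.3219, z_low = (114.5643 - 122)/1.7529 = -4.2419
β = P(not reject | H₁) = Φ(-0.3219) - Φ(-4.2419) ≈ 0.3738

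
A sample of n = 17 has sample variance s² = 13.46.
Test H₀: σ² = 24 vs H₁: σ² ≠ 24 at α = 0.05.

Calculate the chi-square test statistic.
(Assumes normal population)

Answer: χ² = 8.9733, fail to reject H₀

Derivation:
df = n - 1 = 16
χ² = (n-1)s²/σ₀² = 16×13.46/24 = 8.9733
Critical values: χ²_{0.975,16} = 6.908, χ²_{0.025,16} = 28.845
Rejection region: χ² < 6.908 or χ² > 28.845
Decision: fail to reject H₀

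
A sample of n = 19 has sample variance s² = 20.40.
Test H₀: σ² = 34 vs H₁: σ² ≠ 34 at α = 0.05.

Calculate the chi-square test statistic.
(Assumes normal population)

Answer: χ² = 10.8000, fail to reject H₀

Derivation:
df = n - 1 = 18
χ² = (n-1)s²/σ₀² = 18×20.40/34 = 10.8000
Critical values: χ²_{0.975,18} = 8.231, χ²_{0.025,18} = 31.526
Rejection region: χ² < 8.231 or χ² > 31.526
Decision: fail to reject H₀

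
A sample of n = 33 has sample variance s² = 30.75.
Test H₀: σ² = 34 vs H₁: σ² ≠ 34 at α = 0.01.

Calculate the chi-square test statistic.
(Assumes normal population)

Answer: χ² = 28.9412, fail to reject H₀

Derivation:
df = n - 1 = 32
χ² = (n-1)s²/σ₀² = 32×30.75/34 = 28.9412
Critical values: χ²_{0.995,32} = 15.134, χ²_{0.005,32} = 56.328
Rejection region: χ² < 15.134 or χ² > 56.328
Decision: fail to reject H₀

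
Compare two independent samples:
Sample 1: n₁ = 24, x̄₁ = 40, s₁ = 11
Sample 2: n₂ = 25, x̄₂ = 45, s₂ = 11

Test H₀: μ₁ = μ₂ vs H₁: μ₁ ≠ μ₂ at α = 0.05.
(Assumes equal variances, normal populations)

Pooled variance: s²_p = [23×11² + 24×11²]/(47) = 121.0000
s_p = 11.0000
SE = s_p×√(1/n₁ + 1/n₂) = 11.0000×√(1/24 + 1/25) = 3.1435
t = (x̄₁ - x̄₂)/SE = (40 - 45)/3.1435 = -1.5906
df = 47, t-critical = ±2.012
Decision: fail to reject H₀

Answer: t = -1.5906, fail to reject H₀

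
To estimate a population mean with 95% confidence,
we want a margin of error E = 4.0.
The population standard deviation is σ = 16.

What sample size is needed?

Answer: n = 62

Derivation:
z_0.025 = 1.960
n = (z×σ/E)² = (1.960×16/4.0)²
n = 61.4656
Round up: n = 62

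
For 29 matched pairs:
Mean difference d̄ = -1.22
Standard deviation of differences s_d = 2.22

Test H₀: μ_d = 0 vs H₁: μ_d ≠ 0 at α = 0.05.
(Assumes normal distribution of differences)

Answer: t = -2.9597, reject H₀

Derivation:
df = n - 1 = 28
SE = s_d/√n = 2.22/√29 = 0.4122
t = d̄/SE = -1.22/0.4122 = -2.9597
Critical value: t_{0.025,28} = ±2.048
p-value ≈ 0.0062
Decision: reject H₀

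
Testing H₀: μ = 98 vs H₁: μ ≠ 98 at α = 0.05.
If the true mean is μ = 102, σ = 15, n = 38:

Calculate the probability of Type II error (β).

SE = σ/√n = 15/√38 = 2.4333
Critical values: μ₀ ± z_0.025×SE = 98 ± 1.960×2.4333
Acceptance region: (93.2307, 102.7693)
Under H₁ (μ = 102): z_high = (102.7693 - 102)/2.4333 = 0.3162, z_low = (93.2307 - 102)/2.4333 = -3.6039
β = P(not reject | H₁) = Φ(0.3162) - Φ(-3.6039) ≈ 0.6239

Answer: β ≈ 0.6239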